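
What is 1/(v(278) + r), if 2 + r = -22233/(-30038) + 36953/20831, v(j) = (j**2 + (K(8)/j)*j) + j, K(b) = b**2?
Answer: 625721578/48572584900509 ≈ 1.2882e-5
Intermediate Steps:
v(j) = 64 + j + j**2 (v(j) = (j**2 + (8**2/j)*j) + j = (j**2 + (64/j)*j) + j = (j**2 + 64) + j = (64 + j**2) + j = 64 + j + j**2)
r = 321686681/625721578 (r = -2 + (-22233/(-30038) + 36953/20831) = -2 + (-22233*(-1/30038) + 36953*(1/20831)) = -2 + (22233/30038 + 36953/20831) = -2 + 1573129837/625721578 = 321686681/625721578 ≈ 0.51410)
1/(v(278) + r) = 1/((64 + 278 + 278**2) + 321686681/625721578) = 1/((64 + 278 + 77284) + 321686681/625721578) = 1/(77626 + 321686681/625721578) = 1/(48572584900509/625721578) = 625721578/48572584900509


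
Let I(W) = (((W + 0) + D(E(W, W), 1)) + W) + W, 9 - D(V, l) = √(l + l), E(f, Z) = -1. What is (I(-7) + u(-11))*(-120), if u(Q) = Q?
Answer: 2760 + 120*√2 ≈ 2929.7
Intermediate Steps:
D(V, l) = 9 - √2*√l (D(V, l) = 9 - √(l + l) = 9 - √(2*l) = 9 - √2*√l)
I(W) = 9 - √2 + 3*W (I(W) = (((W + 0) + (9 - √2*√1)) + W) + W = ((W + (9 - 1*√2*1)) + W) + W = ((W + (9 - √2)) + W) + W = ((9 + W - √2) + W) + W = (9 - √2 + 2*W) + W = 9 - √2 + 3*W)
(I(-7) + u(-11))*(-120) = ((9 - √2 + 3*(-7)) - 11)*(-120) = ((9 - √2 - 21) - 11)*(-120) = ((-12 - √2) - 11)*(-120) = (-23 - √2)*(-120) = 2760 + 120*√2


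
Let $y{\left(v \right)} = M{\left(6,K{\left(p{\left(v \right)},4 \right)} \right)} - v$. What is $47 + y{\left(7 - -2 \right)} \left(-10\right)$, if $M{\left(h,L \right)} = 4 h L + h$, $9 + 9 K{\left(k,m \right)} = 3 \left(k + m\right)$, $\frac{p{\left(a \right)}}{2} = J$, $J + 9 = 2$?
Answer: $1117$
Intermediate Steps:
$J = -7$ ($J = -9 + 2 = -7$)
$p{\left(a \right)} = -14$ ($p{\left(a \right)} = 2 \left(-7\right) = -14$)
$K{\left(k,m \right)} = -1 + \frac{k}{3} + \frac{m}{3}$ ($K{\left(k,m \right)} = -1 + \frac{3 \left(k + m\right)}{9} = -1 + \frac{3 k + 3 m}{9} = -1 + \left(\frac{k}{3} + \frac{m}{3}\right) = -1 + \frac{k}{3} + \frac{m}{3}$)
$M{\left(h,L \right)} = h + 4 L h$ ($M{\left(h,L \right)} = 4 L h + h = h + 4 L h$)
$y{\left(v \right)} = -98 - v$ ($y{\left(v \right)} = 6 \left(1 + 4 \left(-1 + \frac{1}{3} \left(-14\right) + \frac{1}{3} \cdot 4\right)\right) - v = 6 \left(1 + 4 \left(-1 - \frac{14}{3} + \frac{4}{3}\right)\right) - v = 6 \left(1 + 4 \left(- \frac{13}{3}\right)\right) - v = 6 \left(1 - \frac{52}{3}\right) - v = 6 \left(- \frac{49}{3}\right) - v = -98 - v$)
$47 + y{\left(7 - -2 \right)} \left(-10\right) = 47 + \left(-98 - \left(7 - -2\right)\right) \left(-10\right) = 47 + \left(-98 - \left(7 + 2\right)\right) \left(-10\right) = 47 + \left(-98 - 9\right) \left(-10\right) = 47 - -1070 = 47 + 1070 = 1117$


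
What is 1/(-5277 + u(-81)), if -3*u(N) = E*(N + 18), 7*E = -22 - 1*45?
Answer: -1/5478 ≈ -0.00018255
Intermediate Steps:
E = -67/7 (E = (-22 - 1*45)/7 = (-22 - 45)/7 = (1/7)*(-67) = -67/7 ≈ -9.5714)
u(N) = 402/7 + 67*N/21 (u(N) = -(-67)*(N + 18)/21 = -(-67)*(18 + N)/21 = -(-1206/7 - 67*N/7)/3 = 402/7 + 67*N/21)
1/(-5277 + u(-81)) = 1/(-5277 + (402/7 + (67/21)*(-81))) = 1/(-5277 + (402/7 - 1809/7)) = 1/(-5277 - 201) = 1/(-5478) = -1/5478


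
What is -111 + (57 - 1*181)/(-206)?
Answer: -11371/103 ≈ -110.40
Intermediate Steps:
-111 + (57 - 1*181)/(-206) = -111 + (57 - 181)*(-1/206) = -111 - 124*(-1/206) = -111 + 62/103 = -11371/103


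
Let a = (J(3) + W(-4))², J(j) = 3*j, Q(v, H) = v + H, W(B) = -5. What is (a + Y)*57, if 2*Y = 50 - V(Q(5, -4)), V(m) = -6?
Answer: 2508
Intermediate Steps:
Q(v, H) = H + v
Y = 28 (Y = (50 - 1*(-6))/2 = (50 + 6)/2 = (½)*56 = 28)
a = 16 (a = (3*3 - 5)² = (9 - 5)² = 4² = 16)
(a + Y)*57 = (16 + 28)*57 = 44*57 = 2508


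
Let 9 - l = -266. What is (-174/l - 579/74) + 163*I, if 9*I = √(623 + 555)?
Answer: -172101/20350 + 163*√1178/9 ≈ 613.15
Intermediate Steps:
l = 275 (l = 9 - 1*(-266) = 9 + 266 = 275)
I = √1178/9 (I = √(623 + 555)/9 = √1178/9 ≈ 3.8136)
(-174/l - 579/74) + 163*I = (-174/275 - 579/74) + 163*(√1178/9) = (-174*1/275 - 579*1/74) + 163*√1178/9 = (-174/275 - 579/74) + 163*√1178/9 = -172101/20350 + 163*√1178/9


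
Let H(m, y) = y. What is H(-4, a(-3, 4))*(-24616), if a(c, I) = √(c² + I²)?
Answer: -123080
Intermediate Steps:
a(c, I) = √(I² + c²)
H(-4, a(-3, 4))*(-24616) = √(4² + (-3)²)*(-24616) = √(16 + 9)*(-24616) = √25*(-24616) = 5*(-24616) = -123080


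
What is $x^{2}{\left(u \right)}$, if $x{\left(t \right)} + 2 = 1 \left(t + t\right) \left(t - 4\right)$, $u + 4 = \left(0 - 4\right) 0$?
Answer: $3844$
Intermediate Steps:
$u = -4$ ($u = -4 + \left(0 - 4\right) 0 = -4 - 0 = -4 + 0 = -4$)
$x{\left(t \right)} = -2 + 2 t \left(-4 + t\right)$ ($x{\left(t \right)} = -2 + 1 \left(t + t\right) \left(t - 4\right) = -2 + 1 \cdot 2 t \left(-4 + t\right) = -2 + 2 t \left(-4 + t\right)$)
$x^{2}{\left(u \right)} = \left(-2 - -32 + 2 \left(-4\right)^{2}\right)^{2} = \left(-2 + 32 + 2 \cdot 16\right)^{2} = \left(-2 + 32 + 32\right)^{2} = 62^{2} = 3844$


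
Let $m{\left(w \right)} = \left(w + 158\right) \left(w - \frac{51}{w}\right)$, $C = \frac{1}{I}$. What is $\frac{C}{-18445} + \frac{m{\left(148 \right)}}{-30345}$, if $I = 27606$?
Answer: $- \frac{14026118612}{9420064395} \approx -1.489$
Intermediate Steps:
$C = \frac{1}{27606} \approx 3.6224 \cdot 10^{-5}$
$m{\left(w \right)} = \left(158 + w\right) \left(w - \frac{51}{w}\right)$
$\frac{C}{-18445} + \frac{m{\left(148 \right)}}{-30345} = \frac{1}{27606 \left(-18445\right)} + \frac{-51 + 148^{2} - \frac{8058}{148} + 158 \cdot 148}{-30345} = \frac{1}{27606} \left(- \frac{1}{18445}\right) + \left(-51 + 21904 - \frac{4029}{74} + 23384\right) \left(- \frac{1}{30345}\right) = - \frac{1}{509192670} + \left(-51 + 21904 - \frac{4029}{74} + 23384\right) \left(- \frac{1}{30345}\right) = - \frac{1}{509192670} + \frac{3343509}{74} \left(- \frac{1}{30345}\right) = - \frac{1}{509192670} - \frac{65559}{44030} = - \frac{14026118612}{9420064395}$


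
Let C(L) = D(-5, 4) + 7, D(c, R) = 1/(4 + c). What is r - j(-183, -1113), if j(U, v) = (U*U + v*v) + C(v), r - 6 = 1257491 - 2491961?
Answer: -2506728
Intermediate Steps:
r = -1234464 (r = 6 + (1257491 - 2491961) = 6 - 1234470 = -1234464)
C(L) = 6 (C(L) = 1/(4 - 5) + 7 = 1/(-1) + 7 = -1 + 7 = 6)
j(U, v) = 6 + U**2 + v**2 (j(U, v) = (U*U + v*v) + 6 = (U**2 + v**2) + 6 = 6 + U**2 + v**2)
r - j(-183, -1113) = -1234464 - (6 + (-183)**2 + (-1113)**2) = -1234464 - (6 + 33489 + 1238769) = -1234464 - 1*1272264 = -1234464 - 1272264 = -2506728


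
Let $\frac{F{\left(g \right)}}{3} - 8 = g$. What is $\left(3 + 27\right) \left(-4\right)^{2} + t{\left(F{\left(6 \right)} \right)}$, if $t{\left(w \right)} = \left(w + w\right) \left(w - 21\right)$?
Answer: $2244$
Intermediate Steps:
$F{\left(g \right)} = 24 + 3 g$
$t{\left(w \right)} = 2 w \left(-21 + w\right)$
$\left(3 + 27\right) \left(-4\right)^{2} + t{\left(F{\left(6 \right)} \right)} = \left(3 + 27\right) \left(-4\right)^{2} + 2 \left(24 + 3 \cdot 6\right) \left(-21 + \left(24 + 3 \cdot 6\right)\right) = 30 \cdot 16 + 2 \left(24 + 18\right) \left(-21 + \left(24 + 18\right)\right) = 480 + 2 \cdot 42 \left(-21 + 42\right) = 480 + 2 \cdot 42 \cdot 21 = 480 + 1764 = 2244$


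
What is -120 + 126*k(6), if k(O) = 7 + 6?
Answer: 1518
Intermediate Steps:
k(O) = 13
-120 + 126*k(6) = -120 + 126*13 = -120 + 1638 = 1518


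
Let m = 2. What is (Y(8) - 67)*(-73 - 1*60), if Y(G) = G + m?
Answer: 7581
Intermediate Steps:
Y(G) = 2 + G (Y(G) = G + 2 = 2 + G)
(Y(8) - 67)*(-73 - 1*60) = ((2 + 8) - 67)*(-73 - 1*60) = (10 - 67)*(-73 - 60) = -57*(-133) = 7581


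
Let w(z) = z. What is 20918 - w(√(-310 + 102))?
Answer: 20918 - 4*I*√13 ≈ 20918.0 - 14.422*I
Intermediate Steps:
20918 - w(√(-310 + 102)) = 20918 - √(-310 + 102) = 20918 - √(-208) = 20918 - 4*I*√13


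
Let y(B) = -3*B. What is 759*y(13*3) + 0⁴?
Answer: -88803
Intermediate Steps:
759*y(13*3) + 0⁴ = 759*(-39*3) + 0⁴ = 759*(-3*39) + 0 = 759*(-117) + 0 = -88803 + 0 = -88803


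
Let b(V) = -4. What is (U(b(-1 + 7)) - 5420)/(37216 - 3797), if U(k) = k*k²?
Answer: -5484/33419 ≈ -0.16410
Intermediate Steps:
U(k) = k³
(U(b(-1 + 7)) - 5420)/(37216 - 3797) = ((-4)³ - 5420)/(37216 - 3797) = (-64 - 5420)/33419 = -5484*1/33419 = -5484/33419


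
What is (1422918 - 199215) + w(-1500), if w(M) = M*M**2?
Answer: -3373776297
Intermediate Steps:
w(M) = M**3
(1422918 - 199215) + w(-1500) = (1422918 - 199215) + (-1500)**3 = 1223703 - 3375000000 = -3373776297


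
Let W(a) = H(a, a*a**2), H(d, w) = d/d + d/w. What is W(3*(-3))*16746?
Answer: 457724/27 ≈ 16953.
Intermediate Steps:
H(d, w) = 1 + d/w
W(a) = (a + a**3)/a**3 (W(a) = (a + a*a**2)/((a*a**2)) = (a + a**3)/(a**3) = (a + a**3)/a**3)
W(3*(-3))*16746 = (1 + (3*(-3))**(-2))*16746 = (1 + (-9)**(-2))*16746 = (1 + 1/81)*16746 = (82/81)*16746 = 457724/27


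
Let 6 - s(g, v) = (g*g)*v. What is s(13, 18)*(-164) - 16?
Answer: 497888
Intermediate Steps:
s(g, v) = 6 - v*g**2 (s(g, v) = 6 - g*g*v = 6 - g**2*v = 6 - v*g**2)
s(13, 18)*(-164) - 16 = (6 - 1*18*13**2)*(-164) - 16 = (6 - 1*18*169)*(-164) - 16 = (6 - 3042)*(-164) - 16 = -3036*(-164) - 16 = 497904 - 16 = 497888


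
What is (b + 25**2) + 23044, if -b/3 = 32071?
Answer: -72544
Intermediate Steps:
b = -96213 (b = -3*32071 = -96213)
(b + 25**2) + 23044 = (-96213 + 25**2) + 23044 = (-96213 + 625) + 23044 = -95588 + 23044 = -72544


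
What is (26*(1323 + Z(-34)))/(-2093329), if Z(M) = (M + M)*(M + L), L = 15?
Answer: -67990/2093329 ≈ -0.032479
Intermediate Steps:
Z(M) = 2*M*(15 + M) (Z(M) = (M + M)*(M + 15) = (2*M)*(15 + M) = 2*M*(15 + M))
(26*(1323 + Z(-34)))/(-2093329) = (26*(1323 + 2*(-34)*(15 - 34)))/(-2093329) = (26*(1323 + 2*(-34)*(-19)))*(-1/2093329) = (26*(1323 + 1292))*(-1/2093329) = (26*2615)*(-1/2093329) = 67990*(-1/2093329) = -67990/2093329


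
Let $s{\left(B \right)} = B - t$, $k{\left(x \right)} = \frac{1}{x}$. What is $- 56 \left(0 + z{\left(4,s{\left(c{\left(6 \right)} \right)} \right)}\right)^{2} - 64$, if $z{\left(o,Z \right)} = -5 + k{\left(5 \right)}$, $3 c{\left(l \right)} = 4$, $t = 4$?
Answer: $- \frac{33856}{25} \approx -1354.2$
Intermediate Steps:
$c{\left(l \right)} = \frac{4}{3}$ ($c{\left(l \right)} = \frac{1}{3} \cdot 4 = \frac{4}{3}$)
$s{\left(B \right)} = -4 + B$ ($s{\left(B \right)} = B - 4 = -4 + B$)
$z{\left(o,Z \right)} = - \frac{24}{5}$ ($z{\left(o,Z \right)} = -5 + \frac{1}{5} = - \frac{24}{5}$)
$- 56 \left(0 + z{\left(4,s{\left(c{\left(6 \right)} \right)} \right)}\right)^{2} - 64 = - 56 \left(0 - \frac{24}{5}\right)^{2} - 64 = - 56 \left(- \frac{24}{5}\right)^{2} - 64 = \left(-56\right) \frac{576}{25} - 64 = - \frac{32256}{25} - 64 = - \frac{33856}{25}$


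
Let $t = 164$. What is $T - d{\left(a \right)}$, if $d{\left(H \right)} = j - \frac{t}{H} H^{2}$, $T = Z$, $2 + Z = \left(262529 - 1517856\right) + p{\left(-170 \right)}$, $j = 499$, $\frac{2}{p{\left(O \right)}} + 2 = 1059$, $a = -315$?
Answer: $- \frac{1382014814}{1057} \approx -1.3075 \cdot 10^{6}$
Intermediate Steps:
$p{\left(O \right)} = \frac{2}{1057}$ ($p{\left(O \right)} = \frac{2}{-2 + 1059} = \frac{2}{1057}$)
$Z = - \frac{1326882751}{1057}$ ($Z = -2 + \left(\left(262529 - 1517856\right) + \frac{2}{1057}\right) = -2 + \left(-1255327 + \frac{2}{1057}\right) = -2 - \frac{1326880637}{1057} = - \frac{1326882751}{1057} \approx -1.2553 \cdot 10^{6}$)
$T = - \frac{1326882751}{1057} \approx -1.2553 \cdot 10^{6}$
$d{\left(H \right)} = 499 - 164 H$ ($d{\left(H \right)} = 499 - \frac{164}{H} H^{2} = 499 - 164 H$)
$T - d{\left(a \right)} = - \frac{1326882751}{1057} - \left(499 - -51660\right) = - \frac{1326882751}{1057} - \left(499 + 51660\right) = - \frac{1326882751}{1057} - 52159 = - \frac{1382014814}{1057}$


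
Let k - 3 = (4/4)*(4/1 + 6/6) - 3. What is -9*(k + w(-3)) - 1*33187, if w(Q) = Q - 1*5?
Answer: -33160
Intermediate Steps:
w(Q) = -5 + Q (w(Q) = Q - 5 = -5 + Q)
k = 5 (k = 3 + ((4/4)*(4/1 + 6/6) - 3) = 3 + ((4*(¼))*(4*1 + 6*(⅙)) - 3) = 3 + (1*(4 + 1) - 3) = 3 + (1*5 - 3) = 3 + (5 - 3) = 3 + 2 = 5)
-9*(k + w(-3)) - 1*33187 = -9*(5 + (-5 - 3)) - 1*33187 = -9*(5 - 8) - 33187 = -9*(-3) - 33187 = 27 - 33187 = -33160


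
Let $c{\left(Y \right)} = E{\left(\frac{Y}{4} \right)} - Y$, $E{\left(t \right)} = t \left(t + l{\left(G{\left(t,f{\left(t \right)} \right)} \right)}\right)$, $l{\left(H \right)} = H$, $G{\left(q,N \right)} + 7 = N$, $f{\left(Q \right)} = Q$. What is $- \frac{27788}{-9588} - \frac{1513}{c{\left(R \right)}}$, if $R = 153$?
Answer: $\frac{2161283}{942021} \approx 2.2943$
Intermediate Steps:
$G{\left(q,N \right)} = -7 + N$
$E{\left(t \right)} = t \left(-7 + 2 t\right)$ ($E{\left(t \right)} = t \left(t + \left(-7 + t\right)\right) = t \left(-7 + 2 t\right)$)
$c{\left(Y \right)} = - Y + \frac{Y \left(-7 + \frac{Y}{2}\right)}{4}$ ($c{\left(Y \right)} = \frac{Y}{4} \left(-7 + 2 \frac{Y}{4}\right) - Y = \frac{Y}{4} \left(-7 + \frac{Y}{2}\right) - Y = \frac{Y \left(-7 + \frac{Y}{2}\right)}{4} - Y = - Y + \frac{Y \left(-7 + \frac{Y}{2}\right)}{4}$)
$- \frac{27788}{-9588} - \frac{1513}{c{\left(R \right)}} = - \frac{27788}{-9588} - \frac{1513}{\frac{1}{8} \cdot 153 \left(-22 + 153\right)} = \left(-27788\right) \left(- \frac{1}{9588}\right) - \frac{1513}{\frac{1}{8} \cdot 153 \cdot 131} = \frac{6947}{2397} - \frac{1513}{\frac{20043}{8}} = \frac{6947}{2397} - \frac{712}{1179} = \frac{2161283}{942021}$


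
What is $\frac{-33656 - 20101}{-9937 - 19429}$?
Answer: $\frac{53757}{29366} \approx 1.8306$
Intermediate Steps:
$\frac{-33656 - 20101}{-9937 - 19429} = - \frac{53757}{-29366} = \left(-53757\right) \left(- \frac{1}{29366}\right) = \frac{53757}{29366}$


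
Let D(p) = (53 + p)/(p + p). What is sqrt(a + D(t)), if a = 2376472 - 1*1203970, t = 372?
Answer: sqrt(162255595818)/372 ≈ 1082.8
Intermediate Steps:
a = 1172502 (a = 2376472 - 1203970 = 1172502)
D(p) = (53 + p)/(2*p) (D(p) = (53 + p)/((2*p)) = (53 + p)*(1/(2*p)) = (53 + p)/(2*p))
sqrt(a + D(t)) = sqrt(1172502 + (1/2)*(53 + 372)/372) = sqrt(1172502 + (1/2)*(1/372)*425) = sqrt(1172502 + 425/744) = sqrt(872341913/744) = sqrt(162255595818)/372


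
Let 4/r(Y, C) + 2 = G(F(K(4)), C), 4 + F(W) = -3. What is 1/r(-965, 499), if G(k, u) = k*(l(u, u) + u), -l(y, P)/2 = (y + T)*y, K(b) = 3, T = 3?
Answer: 3503477/4 ≈ 8.7587e+5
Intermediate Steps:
F(W) = -7 (F(W) = -4 - 3 = -7)
l(y, P) = -2*y*(3 + y) (l(y, P) = -2*(y + 3)*y = -2*(3 + y)*y = -2*y*(3 + y))
G(k, u) = k*(u - 2*u*(3 + u)) (G(k, u) = k*(-2*u*(3 + u) + u) = k*(u - 2*u*(3 + u)))
r(Y, C) = 4/(-2 + 7*C*(5 + 2*C)) (r(Y, C) = 4/(-2 - 1*(-7)*C*(5 + 2*C)) = 4/(-2 + 7*C*(5 + 2*C)))
1/r(-965, 499) = 1/(4/(-2 + 14*499² + 35*499)) = 1/(4/(-2 + 14*249001 + 17465)) = 1/(4/(-2 + 3486014 + 17465)) = 1/(4/3503477) = 3503477/4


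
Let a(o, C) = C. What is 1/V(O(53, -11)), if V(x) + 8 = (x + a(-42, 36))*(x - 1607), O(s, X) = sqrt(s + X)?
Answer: -28909/1619631701 + 1571*sqrt(42)/3239263402 ≈ -1.4706e-5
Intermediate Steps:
O(s, X) = sqrt(X + s)
V(x) = -8 + (-1607 + x)*(36 + x) (V(x) = -8 + (x + 36)*(x - 1607) = -8 + (36 + x)*(-1607 + x) = -8 + (-1607 + x)*(36 + x))
1/V(O(53, -11)) = 1/(-57860 + (sqrt(-11 + 53))**2 - 1571*sqrt(-11 + 53)) = 1/(-57860 + (sqrt(42))**2 - 1571*sqrt(42)) = 1/(-57860 + 42 - 1571*sqrt(42)) = 1/(-57818 - 1571*sqrt(42))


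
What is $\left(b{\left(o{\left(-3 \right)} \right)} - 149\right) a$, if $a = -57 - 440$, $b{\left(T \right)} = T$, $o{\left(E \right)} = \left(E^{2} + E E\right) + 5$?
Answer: $62622$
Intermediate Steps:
$o{\left(E \right)} = 5 + 2 E^{2}$ ($o{\left(E \right)} = \left(E^{2} + E^{2}\right) + 5 = 2 E^{2} + 5 = 5 + 2 E^{2}$)
$a = -497$
$\left(b{\left(o{\left(-3 \right)} \right)} - 149\right) a = \left(\left(5 + 2 \left(-3\right)^{2}\right) - 149\right) \left(-497\right) = \left(\left(5 + 2 \cdot 9\right) - 149\right) \left(-497\right) = \left(\left(5 + 18\right) - 149\right) \left(-497\right) = \left(23 - 149\right) \left(-497\right) = \left(-126\right) \left(-497\right) = 62622$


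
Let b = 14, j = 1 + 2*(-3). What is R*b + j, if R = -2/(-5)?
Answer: 3/5 ≈ 0.60000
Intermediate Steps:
j = -5 (j = 1 - 6 = -5)
R = 2/5 (R = -2*(-1/5) = 2/5 ≈ 0.40000)
R*b + j = (2/5)*14 - 5 = 28/5 - 5 = 3/5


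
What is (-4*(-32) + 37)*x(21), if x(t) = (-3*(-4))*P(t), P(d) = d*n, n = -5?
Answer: -207900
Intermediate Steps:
P(d) = -5*d (P(d) = d*(-5) = -5*d)
x(t) = -60*t (x(t) = (-3*(-4))*(-5*t) = 12*(-5*t) = -60*t)
(-4*(-32) + 37)*x(21) = (-4*(-32) + 37)*(-60*21) = (128 + 37)*(-1260) = 165*(-1260) = -207900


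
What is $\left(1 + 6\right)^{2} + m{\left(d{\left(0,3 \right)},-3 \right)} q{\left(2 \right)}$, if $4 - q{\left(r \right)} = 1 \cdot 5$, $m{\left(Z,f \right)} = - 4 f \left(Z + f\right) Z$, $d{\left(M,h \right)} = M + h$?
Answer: $49$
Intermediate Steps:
$m{\left(Z,f \right)} = - 4 Z f \left(Z + f\right)$ ($m{\left(Z,f \right)} = - 4 f \left(Z + f\right) Z = - 4 Z f \left(Z + f\right)$)
$q{\left(r \right)} = -1$ ($q{\left(r \right)} = 4 - 1 \cdot 5 = 4 - 5 = -1$)
$\left(1 + 6\right)^{2} + m{\left(d{\left(0,3 \right)},-3 \right)} q{\left(2 \right)} = \left(1 + 6\right)^{2} + \left(-4\right) \left(0 + 3\right) \left(-3\right) \left(\left(0 + 3\right) - 3\right) \left(-1\right) = 7^{2} + \left(-4\right) 3 \left(-3\right) \left(3 - 3\right) \left(-1\right) = 49 + \left(-4\right) 3 \left(-3\right) 0 \left(-1\right) = 49 + 0 \left(-1\right) = 49 + 0 = 49$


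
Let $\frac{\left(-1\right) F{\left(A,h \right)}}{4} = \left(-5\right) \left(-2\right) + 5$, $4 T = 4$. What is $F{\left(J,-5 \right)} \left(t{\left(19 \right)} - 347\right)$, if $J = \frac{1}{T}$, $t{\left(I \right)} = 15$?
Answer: $19920$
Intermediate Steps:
$T = 1$ ($T = \frac{1}{4} \cdot 4 = 1$)
$J = 1$ ($J = 1^{-1} = 1$)
$F{\left(A,h \right)} = -60$ ($F{\left(A,h \right)} = - 4 \left(\left(-5\right) \left(-2\right) + 5\right) = - 4 \left(10 + 5\right) = \left(-4\right) 15 = -60$)
$F{\left(J,-5 \right)} \left(t{\left(19 \right)} - 347\right) = - 60 \left(15 - 347\right) = \left(-60\right) \left(-332\right) = 19920$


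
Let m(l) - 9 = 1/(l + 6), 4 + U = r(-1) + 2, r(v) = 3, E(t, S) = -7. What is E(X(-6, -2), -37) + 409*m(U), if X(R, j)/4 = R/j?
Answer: 26127/7 ≈ 3732.4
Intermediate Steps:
X(R, j) = 4*R/j (X(R, j) = 4*(R/j) = 4*R/j)
U = 1 (U = -4 + (3 + 2) = -4 + 5 = 1)
m(l) = 9 + 1/(6 + l) (m(l) = 9 + 1/(l + 6) = 9 + 1/(6 + l))
E(X(-6, -2), -37) + 409*m(U) = -7 + 409*((55 + 9*1)/(6 + 1)) = -7 + 409*((55 + 9)/7) = -7 + 409*((1/7)*64) = -7 + 409*(64/7) = -7 + 26176/7 = 26127/7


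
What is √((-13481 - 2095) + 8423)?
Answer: I*√7153 ≈ 84.575*I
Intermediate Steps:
√((-13481 - 2095) + 8423) = √(-15576 + 8423) = √(-7153) = I*√7153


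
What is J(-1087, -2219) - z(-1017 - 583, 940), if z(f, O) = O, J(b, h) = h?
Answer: -3159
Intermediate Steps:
J(-1087, -2219) - z(-1017 - 583, 940) = -2219 - 1*940 = -2219 - 940 = -3159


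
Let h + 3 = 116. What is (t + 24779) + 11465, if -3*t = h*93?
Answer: 32741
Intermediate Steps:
h = 113 (h = -3 + 116 = 113)
t = -3503 (t = -113*93/3 = -⅓*10509 = -3503)
(t + 24779) + 11465 = (-3503 + 24779) + 11465 = 21276 + 11465 = 32741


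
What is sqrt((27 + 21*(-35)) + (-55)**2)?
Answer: sqrt(2317) ≈ 48.135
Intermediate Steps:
sqrt((27 + 21*(-35)) + (-55)**2) = sqrt((27 - 735) + 3025) = sqrt(-708 + 3025) = sqrt(2317)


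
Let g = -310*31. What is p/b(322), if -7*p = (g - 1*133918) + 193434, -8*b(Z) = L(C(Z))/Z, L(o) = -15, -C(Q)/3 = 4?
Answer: -18365408/15 ≈ -1.2244e+6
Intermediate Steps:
g = -9610
C(Q) = -12 (C(Q) = -3*4 = -12)
b(Z) = 15/(8*Z) (b(Z) = -(-15)/(8*Z) = 15/(8*Z))
p = -49906/7 (p = -((-9610 - 1*133918) + 193434)/7 = -((-9610 - 133918) + 193434)/7 = -(-143528 + 193434)/7 = -⅐*49906 = -49906/7 ≈ -7129.4)
p/b(322) = -49906/(7*((15/8)/322)) = -49906/(7*((15/8)*(1/322))) = -49906/(7*15/2576) = -49906/7*2576/15 = -18365408/15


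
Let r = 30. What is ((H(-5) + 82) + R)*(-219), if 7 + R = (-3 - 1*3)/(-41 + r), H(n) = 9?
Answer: -203670/11 ≈ -18515.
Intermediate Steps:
R = -71/11 (R = -7 + (-3 - 1*3)/(-41 + 30) = -7 + (-3 - 3)/(-11) = -7 - 1/11*(-6) = -7 + 6/11 = -71/11 ≈ -6.4545)
((H(-5) + 82) + R)*(-219) = ((9 + 82) - 71/11)*(-219) = (91 - 71/11)*(-219) = (930/11)*(-219) = -203670/11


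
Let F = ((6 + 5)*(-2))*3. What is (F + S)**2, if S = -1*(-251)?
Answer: 34225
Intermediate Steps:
S = 251
F = -66 (F = (11*(-2))*3 = -22*3 = -66)
(F + S)**2 = (-66 + 251)**2 = 185**2 = 34225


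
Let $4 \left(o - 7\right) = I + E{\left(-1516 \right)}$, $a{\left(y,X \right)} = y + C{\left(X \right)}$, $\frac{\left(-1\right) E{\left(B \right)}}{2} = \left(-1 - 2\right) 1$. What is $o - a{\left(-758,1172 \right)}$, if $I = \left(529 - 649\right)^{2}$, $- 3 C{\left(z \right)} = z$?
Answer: $\frac{28543}{6} \approx 4757.2$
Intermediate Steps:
$C{\left(z \right)} = - \frac{z}{3}$
$E{\left(B \right)} = 6$ ($E{\left(B \right)} = - 2 \left(-1 - 2\right) 1 = - 2 \left(\left(-3\right) 1\right) = \left(-2\right) \left(-3\right) = 6$)
$a{\left(y,X \right)} = y - \frac{X}{3}$
$I = 14400$ ($I = \left(-120\right)^{2} = 14400$)
$o = \frac{7217}{2}$ ($o = 7 + \frac{14400 + 6}{4} = 7 + \frac{1}{4} \cdot 14406 = 7 + \frac{7203}{2} = \frac{7217}{2} \approx 3608.5$)
$o - a{\left(-758,1172 \right)} = \frac{7217}{2} - \left(-758 - \frac{1172}{3}\right) = \frac{7217}{2} - - \frac{3446}{3} = \frac{7217}{2} + \frac{3446}{3} = \frac{28543}{6}$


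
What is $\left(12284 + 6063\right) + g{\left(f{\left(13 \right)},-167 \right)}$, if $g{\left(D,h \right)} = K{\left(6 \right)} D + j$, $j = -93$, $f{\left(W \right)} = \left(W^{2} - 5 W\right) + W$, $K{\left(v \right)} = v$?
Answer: $18956$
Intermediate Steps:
$f{\left(W \right)} = W^{2} - 4 W$
$g{\left(D,h \right)} = -93 + 6 D$ ($g{\left(D,h \right)} = 6 D - 93 = -93 + 6 D$)
$\left(12284 + 6063\right) + g{\left(f{\left(13 \right)},-167 \right)} = \left(12284 + 6063\right) - \left(93 - 6 \cdot 13 \left(-4 + 13\right)\right) = 18347 - \left(93 - 6 \cdot 13 \cdot 9\right) = 18347 + \left(-93 + 6 \cdot 117\right) = 18347 + \left(-93 + 702\right) = 18347 + 609 = 18956$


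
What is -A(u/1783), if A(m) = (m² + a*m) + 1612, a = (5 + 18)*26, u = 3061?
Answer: -8397803463/3179089 ≈ -2641.6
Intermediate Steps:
a = 598 (a = 23*26 = 598)
A(m) = 1612 + m² + 598*m (A(m) = (m² + 598*m) + 1612 = 1612 + m² + 598*m)
-A(u/1783) = -(1612 + (3061/1783)² + 598*(3061/1783)) = -(1612 + 9369721/3179089 + 1830478/1783) = -1*8397803463/3179089 = -8397803463/3179089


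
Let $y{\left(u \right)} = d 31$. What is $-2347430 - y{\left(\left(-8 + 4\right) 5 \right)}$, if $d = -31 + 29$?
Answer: $-2347368$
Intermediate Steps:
$d = -2$
$y{\left(u \right)} = -62$ ($y{\left(u \right)} = \left(-2\right) 31 = -62$)
$-2347430 - y{\left(\left(-8 + 4\right) 5 \right)} = -2347430 - -62 = -2347430 + 62 = -2347368$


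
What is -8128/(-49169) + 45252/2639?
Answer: 2246445380/129756991 ≈ 17.313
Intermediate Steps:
-8128/(-49169) + 45252/2639 = -8128*(-1/49169) + 45252*(1/2639) = 8128/49169 + 45252/2639 = 2246445380/129756991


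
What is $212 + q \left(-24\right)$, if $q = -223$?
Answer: $5564$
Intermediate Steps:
$212 + q \left(-24\right) = 212 - -5352 = 212 + 5352 = 5564$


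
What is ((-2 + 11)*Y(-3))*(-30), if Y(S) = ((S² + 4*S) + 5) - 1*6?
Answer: 1080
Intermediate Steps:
Y(S) = -1 + S² + 4*S (Y(S) = (5 + S² + 4*S) - 6 = -1 + S² + 4*S)
((-2 + 11)*Y(-3))*(-30) = ((-2 + 11)*(-1 + (-3)² + 4*(-3)))*(-30) = (9*(-1 + 9 - 12))*(-30) = (9*(-4))*(-30) = -36*(-30) = 1080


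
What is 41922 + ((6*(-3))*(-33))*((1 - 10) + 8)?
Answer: 41328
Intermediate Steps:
41922 + ((6*(-3))*(-33))*((1 - 10) + 8) = 41922 + (-18*(-33))*(-9 + 8) = 41922 + 594*(-1) = 41922 - 594 = 41328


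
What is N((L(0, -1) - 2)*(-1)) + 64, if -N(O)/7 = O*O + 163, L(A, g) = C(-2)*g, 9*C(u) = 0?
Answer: -1105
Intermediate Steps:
C(u) = 0 (C(u) = (⅑)*0 = 0)
L(A, g) = 0 (L(A, g) = 0*g = 0)
N(O) = -1141 - 7*O² (N(O) = -7*(O*O + 163) = -7*(O² + 163) = -7*(163 + O²) = -1141 - 7*O²)
N((L(0, -1) - 2)*(-1)) + 64 = (-1141 - 7*(0 - 2)²) + 64 = (-1141 - 7*(-2*(-1))²) + 64 = (-1141 - 7*2²) + 64 = (-1141 - 7*4) + 64 = (-1141 - 28) + 64 = -1169 + 64 = -1105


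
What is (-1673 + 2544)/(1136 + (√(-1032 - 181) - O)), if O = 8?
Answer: 75576/97969 - 67*I*√1213/97969 ≈ 0.77143 - 0.023819*I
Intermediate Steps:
(-1673 + 2544)/(1136 + (√(-1032 - 181) - O)) = (-1673 + 2544)/(1136 + (√(-1032 - 181) - 1*8)) = 871/(1136 + (√(-1213) - 8)) = 871/(1136 + (I*√1213 - 8)) = 871/(1136 + (-8 + I*√1213)) = 871/(1128 + I*√1213)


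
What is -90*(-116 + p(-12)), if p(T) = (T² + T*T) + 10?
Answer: -16380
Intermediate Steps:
p(T) = 10 + 2*T² (p(T) = (T² + T²) + 10 = 2*T² + 10 = 10 + 2*T²)
-90*(-116 + p(-12)) = -90*(-116 + (10 + 2*(-12)²)) = -90*(-116 + (10 + 2*144)) = -90*(-116 + (10 + 288)) = -90*(-116 + 298) = -90*182 = -16380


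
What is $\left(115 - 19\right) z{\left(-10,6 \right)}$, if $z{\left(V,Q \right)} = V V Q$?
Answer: $57600$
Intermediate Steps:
$z{\left(V,Q \right)} = Q V^{2}$ ($z{\left(V,Q \right)} = V^{2} Q = Q V^{2}$)
$\left(115 - 19\right) z{\left(-10,6 \right)} = \left(115 - 19\right) 6 \left(-10\right)^{2} = 96 \cdot 6 \cdot 100 = 96 \cdot 600 = 57600$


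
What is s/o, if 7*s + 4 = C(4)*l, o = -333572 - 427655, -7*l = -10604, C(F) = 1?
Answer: -10576/37300123 ≈ -0.00028354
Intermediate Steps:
l = 10604/7 (l = -⅐*(-10604) = 10604/7 ≈ 1514.9)
o = -761227
s = 10576/49 (s = -4/7 + (1*(10604/7))/7 = -4/7 + (⅐)*(10604/7) = -4/7 + 10604/49 = 10576/49 ≈ 215.84)
s/o = (10576/49)/(-761227) = (10576/49)*(-1/761227) = -10576/37300123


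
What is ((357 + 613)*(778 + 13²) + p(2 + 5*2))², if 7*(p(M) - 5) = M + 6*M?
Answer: 843838820449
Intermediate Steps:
p(M) = 5 + M (p(M) = 5 + (M + 6*M)/7 = 5 + (7*M)/7 = 5 + M)
((357 + 613)*(778 + 13²) + p(2 + 5*2))² = ((357 + 613)*(778 + 13²) + (5 + (2 + 5*2)))² = (970*(778 + 169) + (5 + (2 + 10)))² = (970*947 + (5 + 12))² = (918590 + 17)² = 918607² = 843838820449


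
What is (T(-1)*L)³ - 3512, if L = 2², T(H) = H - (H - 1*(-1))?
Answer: -3576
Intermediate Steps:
T(H) = -1 (T(H) = H - (H + 1) = H - (1 + H) = H + (-1 - H) = -1)
L = 4
(T(-1)*L)³ - 3512 = (-1*4)³ - 3512 = (-4)³ - 3512 = -64 - 3512 = -3576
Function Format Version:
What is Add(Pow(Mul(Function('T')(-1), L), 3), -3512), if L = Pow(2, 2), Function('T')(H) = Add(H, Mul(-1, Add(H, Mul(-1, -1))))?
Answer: -3576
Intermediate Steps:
Function('T')(H) = -1 (Function('T')(H) = Add(H, Mul(-1, Add(H, 1))) = Add(H, Mul(-1, Add(1, H))) = Add(H, Add(-1, Mul(-1, H))) = -1)
L = 4
Add(Pow(Mul(Function('T')(-1), L), 3), -3512) = Add(Pow(Mul(-1, 4), 3), -3512) = Add(Pow(-4, 3), -3512) = Add(-64, -3512) = -3576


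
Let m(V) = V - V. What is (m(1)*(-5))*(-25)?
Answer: 0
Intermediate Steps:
m(V) = 0
(m(1)*(-5))*(-25) = (0*(-5))*(-25) = 0*(-25) = 0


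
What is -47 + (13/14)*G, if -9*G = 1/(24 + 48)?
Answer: -426397/9072 ≈ -47.001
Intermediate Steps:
G = -1/648 (G = -1/(9*(24 + 48)) = -⅑/72 = -⅑*1/72 = -1/648 ≈ -0.0015432)
-47 + (13/14)*G = -47 + (13/14)*(-1/648) = -47 - 13/9072 = -426397/9072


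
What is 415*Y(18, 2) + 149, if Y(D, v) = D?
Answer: 7619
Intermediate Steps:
415*Y(18, 2) + 149 = 415*18 + 149 = 7470 + 149 = 7619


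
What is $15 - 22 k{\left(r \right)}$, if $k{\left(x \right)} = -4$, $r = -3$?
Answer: $103$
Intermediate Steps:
$15 - 22 k{\left(r \right)} = 15 - -88 = 15 + 88 = 103$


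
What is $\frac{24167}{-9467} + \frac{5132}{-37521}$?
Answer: $- \frac{955354651}{355211307} \approx -2.6895$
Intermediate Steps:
$\frac{24167}{-9467} + \frac{5132}{-37521} = 24167 \left(- \frac{1}{9467}\right) + 5132 \left(- \frac{1}{37521}\right) = - \frac{24167}{9467} - \frac{5132}{37521} = - \frac{955354651}{355211307}$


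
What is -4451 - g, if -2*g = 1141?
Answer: -7761/2 ≈ -3880.5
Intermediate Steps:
g = -1141/2 (g = -½*1141 = -1141/2 ≈ -570.50)
-4451 - g = -4451 - 1*(-1141/2) = -4451 + 1141/2 = -7761/2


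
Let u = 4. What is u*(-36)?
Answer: -144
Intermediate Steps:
u*(-36) = 4*(-36) = -144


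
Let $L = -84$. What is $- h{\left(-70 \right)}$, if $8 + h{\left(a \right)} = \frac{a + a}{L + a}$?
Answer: $\frac{78}{11} \approx 7.0909$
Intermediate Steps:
$h{\left(a \right)} = -8 + \frac{2 a}{-84 + a}$ ($h{\left(a \right)} = -8 + \frac{a + a}{-84 + a} = -8 + \frac{2 a}{-84 + a}$)
$- h{\left(-70 \right)} = - \frac{6 \left(112 - -70\right)}{-84 - 70} = - \frac{6 \left(112 + 70\right)}{-154} = - \frac{6 \left(-1\right) 182}{154} = \left(-1\right) \left(- \frac{78}{11}\right) = \frac{78}{11}$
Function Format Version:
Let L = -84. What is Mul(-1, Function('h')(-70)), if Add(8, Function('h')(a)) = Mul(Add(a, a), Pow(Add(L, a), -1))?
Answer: Rational(78, 11) ≈ 7.0909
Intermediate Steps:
Function('h')(a) = Add(-8, Mul(2, a, Pow(Add(-84, a), -1))) (Function('h')(a) = Add(-8, Mul(Add(a, a), Pow(Add(-84, a), -1))) = Add(-8, Mul(Mul(2, a), Pow(Add(-84, a), -1))) = Add(-8, Mul(2, a, Pow(Add(-84, a), -1))))
Mul(-1, Function('h')(-70)) = Mul(-1, Mul(6, Pow(Add(-84, -70), -1), Add(112, Mul(-1, -70)))) = Mul(-1, Mul(6, Pow(-154, -1), Add(112, 70))) = Mul(-1, Mul(6, Rational(-1, 154), 182)) = Mul(-1, Rational(-78, 11)) = Rational(78, 11)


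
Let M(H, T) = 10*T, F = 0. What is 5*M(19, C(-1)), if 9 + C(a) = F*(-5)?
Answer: -450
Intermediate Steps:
C(a) = -9 (C(a) = -9 + 0*(-5) = -9 + 0 = -9)
5*M(19, C(-1)) = 5*(10*(-9)) = 5*(-90) = -450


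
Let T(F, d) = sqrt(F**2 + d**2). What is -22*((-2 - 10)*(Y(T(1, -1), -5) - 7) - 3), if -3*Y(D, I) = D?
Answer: -1782 - 88*sqrt(2) ≈ -1906.5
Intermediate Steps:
Y(D, I) = -D/3
-22*((-2 - 10)*(Y(T(1, -1), -5) - 7) - 3) = -22*((-2 - 10)*(-sqrt(1**2 + (-1)**2)/3 - 7) - 3) = -22*(-12*(-sqrt(1 + 1)/3 - 7) - 3) = -22*(-12*(-sqrt(2)/3 - 7) - 3) = -22*(-12*(-7 - sqrt(2)/3) - 3) = -22*((84 + 4*sqrt(2)) - 3) = -22*(81 + 4*sqrt(2)) = -1782 - 88*sqrt(2)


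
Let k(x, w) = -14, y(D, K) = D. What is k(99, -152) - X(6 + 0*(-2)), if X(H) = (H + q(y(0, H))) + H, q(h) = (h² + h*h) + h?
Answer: -26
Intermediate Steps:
q(h) = h + 2*h² (q(h) = (h² + h²) + h = 2*h² + h = h + 2*h²)
X(H) = 2*H (X(H) = (H + 0*(1 + 2*0)) + H = (H + 0*(1 + 0)) + H = (H + 0*1) + H = (H + 0) + H = H + H = 2*H)
k(99, -152) - X(6 + 0*(-2)) = -14 - 2*(6 + 0*(-2)) = -14 - 2*(6 + 0) = -14 - 2*6 = -14 - 1*12 = -14 - 12 = -26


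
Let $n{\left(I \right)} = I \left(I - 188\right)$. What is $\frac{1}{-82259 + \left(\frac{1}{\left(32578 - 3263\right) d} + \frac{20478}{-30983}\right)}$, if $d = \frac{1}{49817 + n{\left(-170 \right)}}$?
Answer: $- \frac{908266645}{74710277158134} \approx -1.2157 \cdot 10^{-5}$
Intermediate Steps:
$n{\left(I \right)} = I \left(-188 + I\right)$
$d = \frac{1}{110677}$ ($d = \frac{1}{49817 - 170 \left(-188 - 170\right)} = \frac{1}{49817 - -60860} = \frac{1}{49817 + 60860} = \frac{1}{110677} \approx 9.0353 \cdot 10^{-6}$)
$\frac{1}{-82259 + \left(\frac{1}{\left(32578 - 3263\right) d} + \frac{20478}{-30983}\right)} = \frac{1}{-82259 + \left(\frac{\frac{1}{\frac{1}{110677}}}{32578 - 3263} + \frac{20478}{-30983}\right)} = \frac{1}{-82259 + \left(\frac{1}{29315} \cdot 110677 + 20478 \left(- \frac{1}{30983}\right)\right)} = \frac{1}{-82259 + \left(\frac{1}{29315} \cdot 110677 - \frac{20478}{30983}\right)} = \frac{1}{-82259 + \left(\frac{110677}{29315} - \frac{20478}{30983}\right)} = \frac{1}{-82259 + \frac{2828792921}{908266645}} = \frac{1}{- \frac{74710277158134}{908266645}} = - \frac{908266645}{74710277158134}$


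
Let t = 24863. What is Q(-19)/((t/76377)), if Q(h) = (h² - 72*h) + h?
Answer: 130604670/24863 ≈ 5253.0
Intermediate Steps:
Q(h) = h² - 71*h
Q(-19)/((t/76377)) = (-19*(-71 - 19))/((24863/76377)) = (-19*(-90))/((24863*(1/76377))) = 1710/(24863/76377) = 1710*(76377/24863) = 130604670/24863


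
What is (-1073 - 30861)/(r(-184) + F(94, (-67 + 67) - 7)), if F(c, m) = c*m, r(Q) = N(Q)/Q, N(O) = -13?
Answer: 5875856/121059 ≈ 48.537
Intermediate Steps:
r(Q) = -13/Q
(-1073 - 30861)/(r(-184) + F(94, (-67 + 67) - 7)) = (-1073 - 30861)/(-13/(-184) + 94*((-67 + 67) - 7)) = -31934/(-13*(-1/184) + 94*(0 - 7)) = -31934/(13/184 + 94*(-7)) = -31934/(13/184 - 658) = -31934/(-121059/184) = -31934*(-184/121059) = 5875856/121059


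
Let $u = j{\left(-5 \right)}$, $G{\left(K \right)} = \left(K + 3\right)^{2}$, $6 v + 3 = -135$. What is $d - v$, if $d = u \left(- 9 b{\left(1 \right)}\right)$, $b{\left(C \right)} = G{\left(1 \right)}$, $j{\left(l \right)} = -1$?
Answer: $167$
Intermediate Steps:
$v = -23$ ($v = - \frac{1}{2} + \frac{1}{6} \left(-135\right) = - \frac{1}{2} - \frac{45}{2} = -23$)
$G{\left(K \right)} = \left(3 + K\right)^{2}$
$b{\left(C \right)} = 16$ ($b{\left(C \right)} = \left(3 + 1\right)^{2} = 4^{2} = 16$)
$u = -1$
$d = 144$ ($d = - \left(-9\right) 16 = \left(-1\right) \left(-144\right) = 144$)
$d - v = 144 - -23 = 144 + 23 = 167$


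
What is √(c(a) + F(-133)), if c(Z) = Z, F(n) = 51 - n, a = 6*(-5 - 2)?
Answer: √142 ≈ 11.916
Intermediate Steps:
a = -42 (a = 6*(-7) = -42)
√(c(a) + F(-133)) = √(-42 + (51 - 1*(-133))) = √(-42 + (51 + 133)) = √(-42 + 184) = √142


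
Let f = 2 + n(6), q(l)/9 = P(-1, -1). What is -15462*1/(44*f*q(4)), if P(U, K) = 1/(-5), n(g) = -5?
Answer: -4295/66 ≈ -65.076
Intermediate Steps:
P(U, K) = -1/5
q(l) = -9/5 (q(l) = 9*(-1/5) = -9/5)
f = -3 (f = 2 - 5 = -3)
-15462*1/(44*f*q(4)) = -15462/((44*(-3))*(-9/5)) = -15462/((-132*(-9/5))) = -15462/1188/5 = -15462*5/1188 = -4295/66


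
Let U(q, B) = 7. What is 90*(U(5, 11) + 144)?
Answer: 13590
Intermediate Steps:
90*(U(5, 11) + 144) = 90*(7 + 144) = 90*151 = 13590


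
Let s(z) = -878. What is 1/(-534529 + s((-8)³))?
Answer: -1/535407 ≈ -1.8677e-6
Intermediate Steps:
1/(-534529 + s((-8)³)) = 1/(-534529 - 878) = 1/(-535407) = -1/535407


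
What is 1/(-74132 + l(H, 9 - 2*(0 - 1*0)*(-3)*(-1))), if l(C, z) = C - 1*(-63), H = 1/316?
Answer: -316/23405803 ≈ -1.3501e-5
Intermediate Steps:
H = 1/316 ≈ 0.0031646
l(C, z) = 63 + C (l(C, z) = C + 63 = 63 + C)
1/(-74132 + l(H, 9 - 2*(0 - 1*0)*(-3)*(-1))) = 1/(-74132 + (63 + 1/316)) = 1/(-74132 + 19909/316) = 1/(-23405803/316) = -316/23405803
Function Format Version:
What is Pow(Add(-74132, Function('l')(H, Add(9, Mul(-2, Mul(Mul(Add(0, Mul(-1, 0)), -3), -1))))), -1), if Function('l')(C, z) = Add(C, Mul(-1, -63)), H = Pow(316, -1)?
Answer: Rational(-316, 23405803) ≈ -1.3501e-5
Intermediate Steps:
H = Rational(1, 316) ≈ 0.0031646
Function('l')(C, z) = Add(63, C) (Function('l')(C, z) = Add(C, 63) = Add(63, C))
Pow(Add(-74132, Function('l')(H, Add(9, Mul(-2, Mul(Mul(Add(0, Mul(-1, 0)), -3), -1))))), -1) = Pow(Add(-74132, Add(63, Rational(1, 316))), -1) = Pow(Add(-74132, Rational(19909, 316)), -1) = Pow(Rational(-23405803, 316), -1) = Rational(-316, 23405803)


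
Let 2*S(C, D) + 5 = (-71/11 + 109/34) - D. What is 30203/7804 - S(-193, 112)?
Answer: 23347571/364837 ≈ 63.995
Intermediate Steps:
S(C, D) = -3085/748 - D/2 (S(C, D) = -5/2 + ((-71/11 + 109/34) - D)/2 = -5/2 + (-1215/374 - D)/2 = -5/2 + (-1215/748 - D/2) = -3085/748 - D/2)
30203/7804 - S(-193, 112) = 30203/7804 - (-3085/748 - ½*112) = 30203*(1/7804) - (-3085/748 - 56) = 30203/7804 - 1*(-44973/748) = 30203/7804 + 44973/748 = 23347571/364837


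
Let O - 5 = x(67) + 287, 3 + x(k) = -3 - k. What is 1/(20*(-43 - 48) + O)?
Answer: -1/1601 ≈ -0.00062461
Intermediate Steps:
x(k) = -6 - k (x(k) = -3 + (-3 - k) = -6 - k)
O = 219 (O = 5 + ((-6 - 1*67) + 287) = 5 + ((-6 - 67) + 287) = 5 + (-73 + 287) = 5 + 214 = 219)
1/(20*(-43 - 48) + O) = 1/(20*(-43 - 48) + 219) = 1/(20*(-91) + 219) = 1/(-1820 + 219) = 1/(-1601) = -1/1601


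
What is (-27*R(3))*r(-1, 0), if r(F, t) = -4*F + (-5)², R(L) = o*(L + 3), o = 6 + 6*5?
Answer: -169128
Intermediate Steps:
o = 36 (o = 6 + 30 = 36)
R(L) = 108 + 36*L (R(L) = 36*(L + 3) = 36*(3 + L) = 108 + 36*L)
r(F, t) = 25 - 4*F (r(F, t) = -4*F + 25 = 25 - 4*F)
(-27*R(3))*r(-1, 0) = (-27*(108 + 36*3))*(25 - 4*(-1)) = (-27*(108 + 108))*(25 + 4) = -27*216*29 = -5832*29 = -169128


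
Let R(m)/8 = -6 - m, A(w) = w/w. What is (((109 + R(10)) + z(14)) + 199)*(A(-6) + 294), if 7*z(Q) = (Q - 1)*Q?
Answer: 60770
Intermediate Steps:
A(w) = 1
R(m) = -48 - 8*m (R(m) = 8*(-6 - m) = -48 - 8*m)
z(Q) = Q*(-1 + Q)/7 (z(Q) = ((Q - 1)*Q)/7 = ((-1 + Q)*Q)/7 = (Q*(-1 + Q))/7 = Q*(-1 + Q)/7)
(((109 + R(10)) + z(14)) + 199)*(A(-6) + 294) = (((109 + (-48 - 8*10)) + (1/7)*14*(-1 + 14)) + 199)*(1 + 294) = (((109 + (-48 - 80)) + (1/7)*14*13) + 199)*295 = (((109 - 128) + 26) + 199)*295 = ((-19 + 26) + 199)*295 = (7 + 199)*295 = 206*295 = 60770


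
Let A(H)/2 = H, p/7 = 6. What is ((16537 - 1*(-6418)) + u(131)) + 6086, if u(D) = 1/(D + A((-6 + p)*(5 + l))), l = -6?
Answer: 1713420/59 ≈ 29041.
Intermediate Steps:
p = 42 (p = 7*6 = 42)
A(H) = 2*H
u(D) = 1/(-72 + D) (u(D) = 1/(D + 2*((-6 + 42)*(5 - 6))) = 1/(D + 2*(36*(-1))) = 1/(D + 2*(-36)) = 1/(D - 72) = 1/(-72 + D))
((16537 - 1*(-6418)) + u(131)) + 6086 = ((16537 - 1*(-6418)) + 1/(-72 + 131)) + 6086 = ((16537 + 6418) + 1/59) + 6086 = (22955 + 1/59) + 6086 = 1354346/59 + 6086 = 1713420/59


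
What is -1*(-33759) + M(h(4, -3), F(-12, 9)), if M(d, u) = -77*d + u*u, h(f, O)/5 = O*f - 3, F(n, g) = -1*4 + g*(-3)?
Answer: 40495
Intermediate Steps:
F(n, g) = -4 - 3*g
h(f, O) = -15 + 5*O*f (h(f, O) = 5*(O*f - 3) = 5*(-3 + O*f) = -15 + 5*O*f)
M(d, u) = u² - 77*d (M(d, u) = -77*d + u² = u² - 77*d)
-1*(-33759) + M(h(4, -3), F(-12, 9)) = -1*(-33759) + ((-4 - 3*9)² - 77*(-15 + 5*(-3)*4)) = 33759 + ((-4 - 27)² - 77*(-15 - 60)) = 33759 + ((-31)² - 77*(-75)) = 33759 + (961 + 5775) = 33759 + 6736 = 40495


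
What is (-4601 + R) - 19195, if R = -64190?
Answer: -87986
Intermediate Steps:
(-4601 + R) - 19195 = (-4601 - 64190) - 19195 = -68791 - 19195 = -87986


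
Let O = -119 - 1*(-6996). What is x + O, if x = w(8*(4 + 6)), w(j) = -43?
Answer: 6834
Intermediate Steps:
x = -43
O = 6877 (O = -119 + 6996 = 6877)
x + O = -43 + 6877 = 6834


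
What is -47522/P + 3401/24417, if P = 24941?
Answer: -1075520333/608984397 ≈ -1.7661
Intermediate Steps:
-47522/P + 3401/24417 = -47522/24941 + 3401/24417 = -1075520333/608984397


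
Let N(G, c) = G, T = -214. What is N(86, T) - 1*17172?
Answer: -17086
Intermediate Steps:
N(86, T) - 1*17172 = 86 - 1*17172 = 86 - 17172 = -17086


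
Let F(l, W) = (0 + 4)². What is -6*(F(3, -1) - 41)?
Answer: 150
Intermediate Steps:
F(l, W) = 16 (F(l, W) = 4² = 16)
-6*(F(3, -1) - 41) = -6*(16 - 41) = -6*(-25) = 150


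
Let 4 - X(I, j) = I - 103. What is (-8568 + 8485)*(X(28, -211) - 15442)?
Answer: 1275129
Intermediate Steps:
X(I, j) = 107 - I (X(I, j) = 4 - (I - 103) = 4 - (-103 + I) = 4 + (103 - I) = 107 - I)
(-8568 + 8485)*(X(28, -211) - 15442) = (-8568 + 8485)*((107 - 1*28) - 15442) = -83*((107 - 28) - 15442) = -83*(79 - 15442) = -83*(-15363) = 1275129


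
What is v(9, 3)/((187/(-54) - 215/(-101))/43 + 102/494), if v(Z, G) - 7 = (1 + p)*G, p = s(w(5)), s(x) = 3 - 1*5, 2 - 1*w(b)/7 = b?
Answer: 231707736/10163203 ≈ 22.799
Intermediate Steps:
w(b) = 14 - 7*b
s(x) = -2 (s(x) = 3 - 5 = -2)
p = -2
v(Z, G) = 7 - G (v(Z, G) = 7 + (1 - 2)*G = 7 - G)
v(9, 3)/((187/(-54) - 215/(-101))/43 + 102/494) = (7 - 1*3)/((187/(-54) - 215/(-101))/43 + 102/494) = (7 - 3)/((187*(-1/54) - 215*(-1/101))*(1/43) + 102*(1/494)) = 4/((-187/54 + 215/101)*(1/43) + 51/247) = 4/(-7277/5454*1/43 + 51/247) = 4/(-7277/234522 + 51/247) = 4/(10163203/57926934) = 4*(57926934/10163203) = 231707736/10163203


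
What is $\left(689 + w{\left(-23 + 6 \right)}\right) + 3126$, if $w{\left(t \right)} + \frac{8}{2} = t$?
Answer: $3794$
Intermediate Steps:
$w{\left(t \right)} = -4 + t$
$\left(689 + w{\left(-23 + 6 \right)}\right) + 3126 = \left(689 + \left(-4 + \left(-23 + 6\right)\right)\right) + 3126 = \left(689 - 21\right) + 3126 = 668 + 3126 = 3794$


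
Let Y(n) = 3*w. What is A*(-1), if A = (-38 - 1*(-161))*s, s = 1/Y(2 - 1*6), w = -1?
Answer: 41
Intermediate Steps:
Y(n) = -3 (Y(n) = 3*(-1) = -3)
s = -⅓ (s = 1/(-3) = -⅓ ≈ -0.33333)
A = -41 (A = (-38 - 1*(-161))*(-⅓) = (-38 + 161)*(-⅓) = 123*(-⅓) = -41)
A*(-1) = -41*(-1) = 41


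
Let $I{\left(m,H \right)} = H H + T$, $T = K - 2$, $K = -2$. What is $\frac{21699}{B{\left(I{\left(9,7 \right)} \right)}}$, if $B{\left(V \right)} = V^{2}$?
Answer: $\frac{2411}{225} \approx 10.716$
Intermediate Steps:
$T = -4$ ($T = -2 - 2 = -4$)
$I{\left(m,H \right)} = -4 + H^{2}$ ($I{\left(m,H \right)} = H H - 4 = H^{2} - 4 = -4 + H^{2}$)
$\frac{21699}{B{\left(I{\left(9,7 \right)} \right)}} = \frac{21699}{\left(-4 + 7^{2}\right)^{2}} = \frac{21699}{\left(-4 + 49\right)^{2}} = \frac{21699}{45^{2}} = \frac{21699}{2025} = 21699 \cdot \frac{1}{2025} = \frac{2411}{225}$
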